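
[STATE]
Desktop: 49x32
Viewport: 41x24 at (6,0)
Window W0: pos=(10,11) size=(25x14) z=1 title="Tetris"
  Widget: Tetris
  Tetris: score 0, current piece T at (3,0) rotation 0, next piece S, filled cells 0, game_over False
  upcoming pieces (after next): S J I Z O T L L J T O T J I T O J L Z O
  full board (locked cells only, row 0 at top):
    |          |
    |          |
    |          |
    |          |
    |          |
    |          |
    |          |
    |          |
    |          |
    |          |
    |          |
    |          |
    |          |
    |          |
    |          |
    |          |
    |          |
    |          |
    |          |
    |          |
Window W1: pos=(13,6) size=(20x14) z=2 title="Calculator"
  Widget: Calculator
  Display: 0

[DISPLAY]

                                         
                                         
                                         
                                         
                                         
                                         
       ┏━━━━━━━━━━━━━━━━━━┓              
       ┃ Calculator       ┃              
       ┠──────────────────┨              
       ┃                 0┃              
       ┃┌───┬───┬───┬───┐ ┃              
    ┏━━┃│ 7 │ 8 │ 9 │ ÷ │ ┃━┓            
    ┃ T┃├───┼───┼───┼───┤ ┃ ┃            
    ┠──┃│ 4 │ 5 │ 6 │ × │ ┃─┨            
    ┃  ┃├───┼───┼───┼───┤ ┃ ┃            
    ┃  ┃│ 1 │ 2 │ 3 │ - │ ┃ ┃            
    ┃  ┃├───┼───┼───┼───┤ ┃ ┃            
    ┃  ┃│ 0 │ . │ = │ + │ ┃ ┃            
    ┃  ┃└───┴───┴───┴───┘ ┃ ┃            
    ┃  ┗━━━━━━━━━━━━━━━━━━┛ ┃            
    ┃          │Score:      ┃            
    ┃          │0           ┃            
    ┃          │            ┃            
    ┃          │            ┃            


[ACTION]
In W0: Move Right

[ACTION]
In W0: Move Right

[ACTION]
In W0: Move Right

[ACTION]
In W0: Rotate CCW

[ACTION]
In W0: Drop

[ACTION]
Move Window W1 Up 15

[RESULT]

       ┏━━━━━━━━━━━━━━━━━━┓              
       ┃ Calculator       ┃              
       ┠──────────────────┨              
       ┃                 0┃              
       ┃┌───┬───┬───┬───┐ ┃              
       ┃│ 7 │ 8 │ 9 │ ÷ │ ┃              
       ┃├───┼───┼───┼───┤ ┃              
       ┃│ 4 │ 5 │ 6 │ × │ ┃              
       ┃├───┼───┼───┼───┤ ┃              
       ┃│ 1 │ 2 │ 3 │ - │ ┃              
       ┃├───┼───┼───┼───┤ ┃              
    ┏━━┃│ 0 │ . │ = │ + │ ┃━┓            
    ┃ T┃└───┴───┴───┴───┘ ┃ ┃            
    ┠──┗━━━━━━━━━━━━━━━━━━┛─┨            
    ┃          │Next:       ┃            
    ┃          │ ░░         ┃            
    ┃          │░░          ┃            
    ┃          │            ┃            
    ┃          │            ┃            
    ┃          │            ┃            
    ┃          │Score:      ┃            
    ┃          │0           ┃            
    ┃          │            ┃            
    ┃          │            ┃            


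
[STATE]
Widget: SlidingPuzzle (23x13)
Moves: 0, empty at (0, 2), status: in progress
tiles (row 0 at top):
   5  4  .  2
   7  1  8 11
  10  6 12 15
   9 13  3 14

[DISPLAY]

┌────┬────┬────┬────┐  
│  5 │  4 │    │  2 │  
├────┼────┼────┼────┤  
│  7 │  1 │  8 │ 11 │  
├────┼────┼────┼────┤  
│ 10 │  6 │ 12 │ 15 │  
├────┼────┼────┼────┤  
│  9 │ 13 │  3 │ 14 │  
└────┴────┴────┴────┘  
Moves: 0               
                       
                       
                       


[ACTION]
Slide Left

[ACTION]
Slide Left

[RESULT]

┌────┬────┬────┬────┐  
│  5 │  4 │  2 │    │  
├────┼────┼────┼────┤  
│  7 │  1 │  8 │ 11 │  
├────┼────┼────┼────┤  
│ 10 │  6 │ 12 │ 15 │  
├────┼────┼────┼────┤  
│  9 │ 13 │  3 │ 14 │  
└────┴────┴────┴────┘  
Moves: 1               
                       
                       
                       


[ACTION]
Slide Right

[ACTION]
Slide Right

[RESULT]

┌────┬────┬────┬────┐  
│  5 │    │  4 │  2 │  
├────┼────┼────┼────┤  
│  7 │  1 │  8 │ 11 │  
├────┼────┼────┼────┤  
│ 10 │  6 │ 12 │ 15 │  
├────┼────┼────┼────┤  
│  9 │ 13 │  3 │ 14 │  
└────┴────┴────┴────┘  
Moves: 3               
                       
                       
                       


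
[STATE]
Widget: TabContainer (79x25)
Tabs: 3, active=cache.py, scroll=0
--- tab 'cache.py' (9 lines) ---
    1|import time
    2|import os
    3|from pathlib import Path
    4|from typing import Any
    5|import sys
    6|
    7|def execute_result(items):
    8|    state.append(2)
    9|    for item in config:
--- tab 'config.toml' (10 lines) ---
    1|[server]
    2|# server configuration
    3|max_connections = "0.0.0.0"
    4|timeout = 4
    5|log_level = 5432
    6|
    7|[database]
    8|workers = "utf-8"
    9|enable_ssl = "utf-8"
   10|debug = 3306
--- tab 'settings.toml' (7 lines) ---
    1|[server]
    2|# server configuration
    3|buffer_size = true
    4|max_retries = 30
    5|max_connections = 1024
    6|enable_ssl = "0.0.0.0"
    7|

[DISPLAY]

[cache.py]│ config.toml │ settings.toml                                        
───────────────────────────────────────────────────────────────────────────────
import time                                                                    
import os                                                                      
from pathlib import Path                                                       
from typing import Any                                                         
import sys                                                                     
                                                                               
def execute_result(items):                                                     
    state.append(2)                                                            
    for item in config:                                                        
                                                                               
                                                                               
                                                                               
                                                                               
                                                                               
                                                                               
                                                                               
                                                                               
                                                                               
                                                                               
                                                                               
                                                                               
                                                                               
                                                                               


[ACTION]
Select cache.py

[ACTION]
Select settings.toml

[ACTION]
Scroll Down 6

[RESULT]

 cache.py │ config.toml │[settings.toml]                                       
───────────────────────────────────────────────────────────────────────────────
                                                                               
                                                                               
                                                                               
                                                                               
                                                                               
                                                                               
                                                                               
                                                                               
                                                                               
                                                                               
                                                                               
                                                                               
                                                                               
                                                                               
                                                                               
                                                                               
                                                                               
                                                                               
                                                                               
                                                                               
                                                                               
                                                                               
                                                                               


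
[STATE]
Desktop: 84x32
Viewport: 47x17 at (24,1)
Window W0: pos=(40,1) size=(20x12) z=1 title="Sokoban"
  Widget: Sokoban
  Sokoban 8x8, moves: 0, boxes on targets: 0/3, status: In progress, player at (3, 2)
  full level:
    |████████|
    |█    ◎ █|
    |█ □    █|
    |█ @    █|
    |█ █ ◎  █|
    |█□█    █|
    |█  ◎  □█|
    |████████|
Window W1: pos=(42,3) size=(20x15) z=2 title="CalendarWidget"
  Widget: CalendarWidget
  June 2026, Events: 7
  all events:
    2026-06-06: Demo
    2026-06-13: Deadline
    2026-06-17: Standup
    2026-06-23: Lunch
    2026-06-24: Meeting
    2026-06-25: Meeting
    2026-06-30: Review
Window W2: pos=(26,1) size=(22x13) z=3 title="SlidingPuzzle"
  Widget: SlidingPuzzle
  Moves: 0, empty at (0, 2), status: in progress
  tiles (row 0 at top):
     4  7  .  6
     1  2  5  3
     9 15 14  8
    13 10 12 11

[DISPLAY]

  ┏━━━━━━━━━━━━━━━━━━━━┓━━━━━━━━━━━┓           
  ┃ SlidingPuzzle      ┃n          ┃           
  ┠────────────────────┨━━━━━━━━━━━━━┓         
  ┃┌────┬────┬────┬────┃ndarWidget   ┃         
  ┃│  4 │  7 │    │  6 ┃─────────────┨         
  ┃├────┼────┼────┼────┃une 2026     ┃         
  ┃│  1 │  2 │  5 │  3 ┃ We Th Fr Sa ┃         
  ┃├────┼────┼────┼────┃  3  4  5  6*┃         
  ┃│  9 │ 15 │ 14 │  8 ┃ 10 11 12 13*┃         
  ┃├────┼────┼────┼────┃ 17* 18 19 20┃         
  ┃│ 13 │ 10 │ 12 │ 11 ┃* 24* 25* 26 ┃         
  ┃└────┴────┴────┴────┃*            ┃         
  ┗━━━━━━━━━━━━━━━━━━━━┛             ┃         
                  ┃                  ┃         
                  ┃                  ┃         
                  ┃                  ┃         
                  ┗━━━━━━━━━━━━━━━━━━┛         


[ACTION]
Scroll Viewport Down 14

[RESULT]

                  ┃                  ┃         
                  ┃                  ┃         
                  ┗━━━━━━━━━━━━━━━━━━┛         
                                               
                                               
                                               
                                               
                                               
                                               
                                               
                                               
                                               
                                               
                                               
                                               
                                               
                                               


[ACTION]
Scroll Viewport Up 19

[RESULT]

                                               
  ┏━━━━━━━━━━━━━━━━━━━━┓━━━━━━━━━━━┓           
  ┃ SlidingPuzzle      ┃n          ┃           
  ┠────────────────────┨━━━━━━━━━━━━━┓         
  ┃┌────┬────┬────┬────┃ndarWidget   ┃         
  ┃│  4 │  7 │    │  6 ┃─────────────┨         
  ┃├────┼────┼────┼────┃une 2026     ┃         
  ┃│  1 │  2 │  5 │  3 ┃ We Th Fr Sa ┃         
  ┃├────┼────┼────┼────┃  3  4  5  6*┃         
  ┃│  9 │ 15 │ 14 │  8 ┃ 10 11 12 13*┃         
  ┃├────┼────┼────┼────┃ 17* 18 19 20┃         
  ┃│ 13 │ 10 │ 12 │ 11 ┃* 24* 25* 26 ┃         
  ┃└────┴────┴────┴────┃*            ┃         
  ┗━━━━━━━━━━━━━━━━━━━━┛             ┃         
                  ┃                  ┃         
                  ┃                  ┃         
                  ┃                  ┃         


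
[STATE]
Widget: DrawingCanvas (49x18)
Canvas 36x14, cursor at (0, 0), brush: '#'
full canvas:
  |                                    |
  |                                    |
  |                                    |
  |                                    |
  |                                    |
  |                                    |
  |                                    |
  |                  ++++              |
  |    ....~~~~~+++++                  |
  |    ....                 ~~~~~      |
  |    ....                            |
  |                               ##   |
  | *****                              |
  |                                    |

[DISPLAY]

+                                                
                                                 
                                                 
                                                 
                                                 
                                                 
                                                 
                  ++++                           
    ....~~~~~+++++                               
    ....                 ~~~~~                   
    ....                                         
                               ##                
 *****                                           
                                                 
                                                 
                                                 
                                                 
                                                 


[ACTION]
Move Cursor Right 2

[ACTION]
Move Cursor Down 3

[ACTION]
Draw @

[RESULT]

                                                 
                                                 
                                                 
  @                                              
                                                 
                                                 
                                                 
                  ++++                           
    ....~~~~~+++++                               
    ....                 ~~~~~                   
    ....                                         
                               ##                
 *****                                           
                                                 
                                                 
                                                 
                                                 
                                                 


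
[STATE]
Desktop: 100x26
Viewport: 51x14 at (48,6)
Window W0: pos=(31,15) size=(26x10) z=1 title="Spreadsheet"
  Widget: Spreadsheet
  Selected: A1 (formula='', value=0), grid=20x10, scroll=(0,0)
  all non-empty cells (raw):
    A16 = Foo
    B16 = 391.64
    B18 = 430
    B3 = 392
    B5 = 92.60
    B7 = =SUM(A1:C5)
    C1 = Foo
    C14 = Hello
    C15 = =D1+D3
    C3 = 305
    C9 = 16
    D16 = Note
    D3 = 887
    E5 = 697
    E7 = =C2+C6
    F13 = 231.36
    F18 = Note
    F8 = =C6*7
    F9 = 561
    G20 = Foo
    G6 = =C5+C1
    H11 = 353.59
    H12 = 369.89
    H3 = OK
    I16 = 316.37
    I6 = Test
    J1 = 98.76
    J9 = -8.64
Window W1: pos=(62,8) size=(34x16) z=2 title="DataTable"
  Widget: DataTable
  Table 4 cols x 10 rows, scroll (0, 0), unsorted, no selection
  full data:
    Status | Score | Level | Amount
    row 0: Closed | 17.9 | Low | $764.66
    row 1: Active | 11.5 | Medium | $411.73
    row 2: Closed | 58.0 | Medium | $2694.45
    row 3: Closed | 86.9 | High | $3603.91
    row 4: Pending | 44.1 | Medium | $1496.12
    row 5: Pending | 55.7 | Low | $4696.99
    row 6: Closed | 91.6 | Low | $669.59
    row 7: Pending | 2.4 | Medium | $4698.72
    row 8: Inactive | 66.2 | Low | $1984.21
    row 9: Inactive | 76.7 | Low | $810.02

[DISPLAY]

                                                   
                                                   
              ┏━━━━━━━━━━━━━━━━━━━━━━━━━━━━━━━━┓   
              ┃ DataTable                      ┃   
              ┠────────────────────────────────┨   
              ┃Status  │Score│Level │Amount    ┃   
              ┃────────┼─────┼──────┼────────  ┃   
              ┃Closed  │17.9 │Low   │$764.66   ┃   
              ┃Active  │11.5 │Medium│$411.73   ┃   
━━━━━━━━┓     ┃Closed  │58.0 │Medium│$2694.45  ┃   
        ┃     ┃Closed  │86.9 │High  │$3603.91  ┃   
────────┨     ┃Pending │44.1 │Medium│$1496.12  ┃   
        ┃     ┃Pending │55.7 │Low   │$4696.99  ┃   
       C┃     ┃Closed  │91.6 │Low   │$669.59   ┃   


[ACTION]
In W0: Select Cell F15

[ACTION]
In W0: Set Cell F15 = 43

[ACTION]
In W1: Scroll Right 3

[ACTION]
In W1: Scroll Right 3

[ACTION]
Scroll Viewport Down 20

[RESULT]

              ┃────────┼─────┼──────┼────────  ┃   
              ┃Closed  │17.9 │Low   │$764.66   ┃   
              ┃Active  │11.5 │Medium│$411.73   ┃   
━━━━━━━━┓     ┃Closed  │58.0 │Medium│$2694.45  ┃   
        ┃     ┃Closed  │86.9 │High  │$3603.91  ┃   
────────┨     ┃Pending │44.1 │Medium│$1496.12  ┃   
        ┃     ┃Pending │55.7 │Low   │$4696.99  ┃   
       C┃     ┃Closed  │91.6 │Low   │$669.59   ┃   
--------┃     ┃Pending │2.4  │Medium│$4698.72  ┃   
   0Foo ┃     ┃Inactive│66.2 │Low   │$1984.21  ┃   
   0    ┃     ┃Inactive│76.7 │Low   │$810.02   ┃   
 392    ┃     ┗━━━━━━━━━━━━━━━━━━━━━━━━━━━━━━━━┛   
━━━━━━━━┛                                          
                                                   


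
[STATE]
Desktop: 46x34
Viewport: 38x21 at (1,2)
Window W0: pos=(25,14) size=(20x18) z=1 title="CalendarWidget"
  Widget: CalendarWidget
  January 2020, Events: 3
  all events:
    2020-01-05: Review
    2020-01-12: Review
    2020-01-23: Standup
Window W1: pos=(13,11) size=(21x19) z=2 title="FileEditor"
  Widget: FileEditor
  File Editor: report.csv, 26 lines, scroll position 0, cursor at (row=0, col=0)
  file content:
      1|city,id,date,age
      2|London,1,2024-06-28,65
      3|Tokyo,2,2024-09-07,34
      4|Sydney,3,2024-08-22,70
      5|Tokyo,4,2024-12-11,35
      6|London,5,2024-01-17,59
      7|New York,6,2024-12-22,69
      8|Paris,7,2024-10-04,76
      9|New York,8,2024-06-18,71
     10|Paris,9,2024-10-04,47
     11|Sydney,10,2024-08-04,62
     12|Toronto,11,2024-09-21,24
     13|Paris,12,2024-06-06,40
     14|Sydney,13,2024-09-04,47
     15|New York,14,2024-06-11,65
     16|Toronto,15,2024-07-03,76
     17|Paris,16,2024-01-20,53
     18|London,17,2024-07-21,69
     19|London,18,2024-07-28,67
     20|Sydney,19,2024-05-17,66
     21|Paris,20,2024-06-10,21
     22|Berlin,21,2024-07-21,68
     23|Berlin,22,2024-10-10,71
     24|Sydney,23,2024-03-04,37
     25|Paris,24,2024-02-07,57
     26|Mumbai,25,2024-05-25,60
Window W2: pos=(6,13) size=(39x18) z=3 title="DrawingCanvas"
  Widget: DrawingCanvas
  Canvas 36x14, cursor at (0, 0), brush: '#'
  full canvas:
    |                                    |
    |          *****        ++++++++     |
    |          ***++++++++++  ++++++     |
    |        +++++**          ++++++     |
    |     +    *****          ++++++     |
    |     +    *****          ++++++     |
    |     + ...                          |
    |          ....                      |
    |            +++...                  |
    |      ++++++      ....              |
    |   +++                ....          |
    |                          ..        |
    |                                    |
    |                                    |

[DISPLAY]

                                      
                                      
                                      
                                      
                                      
                                      
                                      
                                      
                                      
            ┏━━━━━━━━━━━━━━━━━━━┓     
            ┃ FileEditor        ┃     
     ┏━━━━━━━━━━━━━━━━━━━━━━━━━━━━━━━━
     ┃ DrawingCanvas                  
     ┠────────────────────────────────
     ┃+                               
     ┃          *****        ++++++++ 
     ┃          ***++++++++++  ++++++ 
     ┃        +++++**          ++++++ 
     ┃     +    *****          ++++++ 
     ┃     +    *****          ++++++ 
     ┃     + ...                      


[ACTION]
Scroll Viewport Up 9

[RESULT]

                                      
                                      
                                      
                                      
                                      
                                      
                                      
                                      
                                      
                                      
                                      
            ┏━━━━━━━━━━━━━━━━━━━┓     
            ┃ FileEditor        ┃     
     ┏━━━━━━━━━━━━━━━━━━━━━━━━━━━━━━━━
     ┃ DrawingCanvas                  
     ┠────────────────────────────────
     ┃+                               
     ┃          *****        ++++++++ 
     ┃          ***++++++++++  ++++++ 
     ┃        +++++**          ++++++ 
     ┃     +    *****          ++++++ 


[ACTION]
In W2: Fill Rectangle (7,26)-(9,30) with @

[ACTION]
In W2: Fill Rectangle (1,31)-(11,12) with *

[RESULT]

                                      
                                      
                                      
                                      
                                      
                                      
                                      
                                      
                                      
                                      
                                      
            ┏━━━━━━━━━━━━━━━━━━━┓     
            ┃ FileEditor        ┃     
     ┏━━━━━━━━━━━━━━━━━━━━━━━━━━━━━━━━
     ┃ DrawingCanvas                  
     ┠────────────────────────────────
     ┃+                               
     ┃          **********************
     ┃          **********************
     ┃        ++++********************
     ┃     +    **********************


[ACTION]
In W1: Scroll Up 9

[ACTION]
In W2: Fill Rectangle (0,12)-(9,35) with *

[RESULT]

                                      
                                      
                                      
                                      
                                      
                                      
                                      
                                      
                                      
                                      
                                      
            ┏━━━━━━━━━━━━━━━━━━━┓     
            ┃ FileEditor        ┃     
     ┏━━━━━━━━━━━━━━━━━━━━━━━━━━━━━━━━
     ┃ DrawingCanvas                  
     ┠────────────────────────────────
     ┃+           ********************
     ┃          **********************
     ┃          **********************
     ┃        ++++********************
     ┃     +    **********************


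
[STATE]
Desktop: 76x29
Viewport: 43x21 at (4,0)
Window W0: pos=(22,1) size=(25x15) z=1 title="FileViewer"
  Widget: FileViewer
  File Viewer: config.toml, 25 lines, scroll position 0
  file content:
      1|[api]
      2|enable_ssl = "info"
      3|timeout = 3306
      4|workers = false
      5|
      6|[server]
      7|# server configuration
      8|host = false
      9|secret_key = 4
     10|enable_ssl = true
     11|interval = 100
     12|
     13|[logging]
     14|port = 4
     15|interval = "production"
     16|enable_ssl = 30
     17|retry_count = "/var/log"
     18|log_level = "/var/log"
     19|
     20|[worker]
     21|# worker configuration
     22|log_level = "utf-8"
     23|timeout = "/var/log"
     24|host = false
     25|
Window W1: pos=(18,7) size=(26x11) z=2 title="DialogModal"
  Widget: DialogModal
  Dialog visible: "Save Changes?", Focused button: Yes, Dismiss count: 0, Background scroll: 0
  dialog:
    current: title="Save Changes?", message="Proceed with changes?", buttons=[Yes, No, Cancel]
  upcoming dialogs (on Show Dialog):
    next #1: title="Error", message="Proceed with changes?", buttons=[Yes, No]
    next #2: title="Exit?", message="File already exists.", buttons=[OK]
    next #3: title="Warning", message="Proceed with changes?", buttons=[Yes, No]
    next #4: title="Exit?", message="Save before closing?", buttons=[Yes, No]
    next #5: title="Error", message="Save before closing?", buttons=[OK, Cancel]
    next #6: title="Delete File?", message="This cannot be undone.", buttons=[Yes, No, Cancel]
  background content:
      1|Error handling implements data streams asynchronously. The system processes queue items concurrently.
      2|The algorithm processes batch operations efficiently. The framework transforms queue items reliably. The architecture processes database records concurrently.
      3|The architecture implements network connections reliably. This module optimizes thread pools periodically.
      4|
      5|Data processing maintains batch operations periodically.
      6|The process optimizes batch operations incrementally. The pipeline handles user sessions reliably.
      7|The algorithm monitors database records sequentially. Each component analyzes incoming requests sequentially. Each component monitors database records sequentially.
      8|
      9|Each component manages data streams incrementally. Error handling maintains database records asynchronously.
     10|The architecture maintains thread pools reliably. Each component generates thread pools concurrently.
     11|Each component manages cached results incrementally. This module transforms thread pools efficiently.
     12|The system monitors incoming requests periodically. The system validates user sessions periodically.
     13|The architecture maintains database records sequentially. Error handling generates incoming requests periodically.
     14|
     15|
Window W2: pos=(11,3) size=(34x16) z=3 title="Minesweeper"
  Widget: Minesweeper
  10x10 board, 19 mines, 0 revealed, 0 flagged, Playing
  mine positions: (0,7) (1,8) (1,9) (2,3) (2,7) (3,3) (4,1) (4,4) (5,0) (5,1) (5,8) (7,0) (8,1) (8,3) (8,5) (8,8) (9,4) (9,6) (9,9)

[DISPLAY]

                                           
                  ┏━━━━━━━━━━━━━━━━━━━━━━━┓
                  ┃ FileViewer            ┃
       ┏━━━━━━━━━━━━━━━━━━━━━━━━━━━━━━━━┓─┨
       ┃ Minesweeper                    ┃▲┃
       ┠────────────────────────────────┨█┃
       ┃■■■■■■■■■■                      ┃░┃
       ┃■■■■■■■■■■                      ┃░┃
       ┃■■■■■■■■■■                      ┃░┃
       ┃■■■■■■■■■■                      ┃░┃
       ┃■■■■■■■■■■                      ┃░┃
       ┃■■■■■■■■■■                      ┃░┃
       ┃■■■■■■■■■■                      ┃░┃
       ┃■■■■■■■■■■                      ┃░┃
       ┃■■■■■■■■■■                      ┃▼┃
       ┃■■■■■■■■■■                      ┃━┛
       ┃                                ┃  
       ┃                                ┃  
       ┗━━━━━━━━━━━━━━━━━━━━━━━━━━━━━━━━┛  
                                           
                                           


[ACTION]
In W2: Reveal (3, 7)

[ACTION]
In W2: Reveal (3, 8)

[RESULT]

                                           
                  ┏━━━━━━━━━━━━━━━━━━━━━━━┓
                  ┃ FileViewer            ┃
       ┏━━━━━━━━━━━━━━━━━━━━━━━━━━━━━━━━┓─┨
       ┃ Minesweeper                    ┃▲┃
       ┠────────────────────────────────┨█┃
       ┃■■■■■■■■■■                      ┃░┃
       ┃■■■■■■■■■■                      ┃░┃
       ┃■■■■■■■■■■                      ┃░┃
       ┃■■■■■■■11■                      ┃░┃
       ┃■■■■■■■■■■                      ┃░┃
       ┃■■■■■■■■■■                      ┃░┃
       ┃■■■■■■■■■■                      ┃░┃
       ┃■■■■■■■■■■                      ┃░┃
       ┃■■■■■■■■■■                      ┃▼┃
       ┃■■■■■■■■■■                      ┃━┛
       ┃                                ┃  
       ┃                                ┃  
       ┗━━━━━━━━━━━━━━━━━━━━━━━━━━━━━━━━┛  
                                           
                                           


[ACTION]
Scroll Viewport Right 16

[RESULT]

                                           
  ┏━━━━━━━━━━━━━━━━━━━━━━━┓                
  ┃ FileViewer            ┃                
━━━━━━━━━━━━━━━━━━━━━━━━┓─┨                
eper                    ┃▲┃                
────────────────────────┨█┃                
■■                      ┃░┃                
■■                      ┃░┃                
■■                      ┃░┃                
1■                      ┃░┃                
■■                      ┃░┃                
■■                      ┃░┃                
■■                      ┃░┃                
■■                      ┃░┃                
■■                      ┃▼┃                
■■                      ┃━┛                
                        ┃                  
                        ┃                  
━━━━━━━━━━━━━━━━━━━━━━━━┛                  
                                           
                                           


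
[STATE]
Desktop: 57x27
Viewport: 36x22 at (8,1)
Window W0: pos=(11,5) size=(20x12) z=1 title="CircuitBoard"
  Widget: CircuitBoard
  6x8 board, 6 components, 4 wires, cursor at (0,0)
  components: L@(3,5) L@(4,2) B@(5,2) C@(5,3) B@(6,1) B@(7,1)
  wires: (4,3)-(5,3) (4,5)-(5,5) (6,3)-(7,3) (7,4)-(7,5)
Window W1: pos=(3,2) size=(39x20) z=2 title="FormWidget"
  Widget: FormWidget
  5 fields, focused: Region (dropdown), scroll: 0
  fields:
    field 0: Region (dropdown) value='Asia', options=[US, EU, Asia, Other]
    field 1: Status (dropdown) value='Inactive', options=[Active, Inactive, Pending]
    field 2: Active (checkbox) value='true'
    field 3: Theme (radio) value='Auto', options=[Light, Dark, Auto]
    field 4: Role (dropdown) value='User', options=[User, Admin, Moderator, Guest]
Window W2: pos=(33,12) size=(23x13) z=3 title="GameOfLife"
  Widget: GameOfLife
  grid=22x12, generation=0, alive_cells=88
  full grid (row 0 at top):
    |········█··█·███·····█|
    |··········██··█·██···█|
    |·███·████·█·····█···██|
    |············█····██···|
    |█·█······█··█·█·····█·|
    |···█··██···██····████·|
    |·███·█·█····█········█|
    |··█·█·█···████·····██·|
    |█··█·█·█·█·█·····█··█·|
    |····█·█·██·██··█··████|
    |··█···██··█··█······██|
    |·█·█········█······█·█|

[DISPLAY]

                                    
━━━━━━━━━━━━━━━━━━━━━━━━━━━━━━━━━┓  
mWidget                          ┃  
─────────────────────────────────┨  
gion:     [Asia                ▼]┃  
atus:     [Inactive            ▼]┃  
tive:     [x]                    ┃  
eme:      ( ) Light  ( ) Dark  (●┃  
le:       [User                ▼]┃  
                                 ┃  
                                 ┃  
                         ┏━━━━━━━━━━
                         ┃ GameOfLif
                         ┠──────────
                         ┃Gen: 0    
                         ┃·███·████·
                         ┃··········
                         ┃█·█······█
                         ┃···█··██··
                         ┃·███·█·█··
━━━━━━━━━━━━━━━━━━━━━━━━━┃··█·█·█···
                         ┃█··█·█·█·█


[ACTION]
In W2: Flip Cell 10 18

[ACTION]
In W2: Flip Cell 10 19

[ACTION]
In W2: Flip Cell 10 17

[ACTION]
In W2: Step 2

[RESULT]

                                    
━━━━━━━━━━━━━━━━━━━━━━━━━━━━━━━━━┓  
mWidget                          ┃  
─────────────────────────────────┨  
gion:     [Asia                ▼]┃  
atus:     [Inactive            ▼]┃  
tive:     [x]                    ┃  
eme:      ( ) Light  ( ) Dark  (●┃  
le:       [User                ▼]┃  
                                 ┃  
                                 ┃  
                         ┏━━━━━━━━━━
                         ┃ GameOfLif
                         ┠──────────
                         ┃Gen: 2    
                         ┃··██·█····
                         ┃······█··█
                         ┃···███···█
                         ┃····█████·
                         ┃····██····
━━━━━━━━━━━━━━━━━━━━━━━━━┃·······█··
                         ┃···██··█·█


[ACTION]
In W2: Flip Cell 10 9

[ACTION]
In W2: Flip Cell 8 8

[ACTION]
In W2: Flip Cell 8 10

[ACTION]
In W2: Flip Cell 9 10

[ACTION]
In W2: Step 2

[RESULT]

                                    
━━━━━━━━━━━━━━━━━━━━━━━━━━━━━━━━━┓  
mWidget                          ┃  
─────────────────────────────────┨  
gion:     [Asia                ▼]┃  
atus:     [Inactive            ▼]┃  
tive:     [x]                    ┃  
eme:      ( ) Light  ( ) Dark  (●┃  
le:       [User                ▼]┃  
                                 ┃  
                                 ┃  
                         ┏━━━━━━━━━━
                         ┃ GameOfLif
                         ┠──────────
                         ┃Gen: 4    
                         ┃·····████·
                         ┃·····████·
                         ┃·······█·█
                         ┃·······█··
                         ┃····██···█
━━━━━━━━━━━━━━━━━━━━━━━━━┃···█······
                         ┃···█····█·
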